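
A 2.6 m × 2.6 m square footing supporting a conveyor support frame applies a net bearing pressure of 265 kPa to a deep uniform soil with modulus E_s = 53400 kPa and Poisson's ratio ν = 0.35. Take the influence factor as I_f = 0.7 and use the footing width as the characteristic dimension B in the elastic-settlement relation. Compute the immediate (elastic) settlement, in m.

S_e ≈ 0.00793 m

Immediate (elastic) settlement: S_e = q·B·(1−ν²)/E_s · I_f.
S_e = 265 × 2.6 × (1 − 0.35²) / 53400 × 0.7
    = 265 × 2.6 × 0.8775 / 53400 × 0.7
    = 0.007925 m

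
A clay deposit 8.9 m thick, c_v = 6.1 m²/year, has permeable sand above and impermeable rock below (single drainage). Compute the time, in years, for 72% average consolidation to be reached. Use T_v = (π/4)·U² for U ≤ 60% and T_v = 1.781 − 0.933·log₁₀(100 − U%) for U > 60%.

t ≈ 5.59 years

Drainage path length: H_d = H = 8.9 m (single drainage).
U > 60%: T_v = 1.781 − 0.933·log₁₀(100 − 72) = 0.4308.
t = T_v·H_d²/c_v = 0.4308×8.9²/6.1 = 5.594 years.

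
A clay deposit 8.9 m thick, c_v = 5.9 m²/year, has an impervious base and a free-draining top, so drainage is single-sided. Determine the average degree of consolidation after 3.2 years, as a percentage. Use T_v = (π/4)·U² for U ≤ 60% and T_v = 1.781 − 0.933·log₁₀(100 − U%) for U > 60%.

Drainage path length: H_d = H = 8.9 m (single drainage).
T_v = c_v·t/H_d² = 5.9×3.2/8.9² = 0.23835.
T_v = 0.23835 corresponds to the U ≤ 60% branch:
U = √(4T_v/π) = 0.5509

U ≈ 55.1 %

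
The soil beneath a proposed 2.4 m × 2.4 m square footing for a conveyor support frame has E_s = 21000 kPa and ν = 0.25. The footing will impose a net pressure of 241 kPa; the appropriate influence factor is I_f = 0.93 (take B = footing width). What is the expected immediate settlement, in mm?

S_e ≈ 24 mm

Immediate (elastic) settlement: S_e = q·B·(1−ν²)/E_s · I_f.
S_e = 241 × 2.4 × (1 − 0.25²) / 21000 × 0.93
    = 241 × 2.4 × 0.9375 / 21000 × 0.93
    = 0.02401 m = 24.01 mm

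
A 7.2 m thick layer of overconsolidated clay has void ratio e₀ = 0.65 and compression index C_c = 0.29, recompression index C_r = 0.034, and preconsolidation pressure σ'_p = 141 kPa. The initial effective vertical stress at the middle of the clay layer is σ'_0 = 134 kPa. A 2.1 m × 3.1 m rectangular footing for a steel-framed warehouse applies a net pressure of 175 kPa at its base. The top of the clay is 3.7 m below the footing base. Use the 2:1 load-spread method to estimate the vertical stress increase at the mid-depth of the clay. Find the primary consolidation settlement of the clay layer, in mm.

Mid-depth of clay below the footing base: z = 3.7 + 7.2/2 = 7.3 m.
Stress increase at mid-clay by the 2:1 spreading method:
Δσ = qBL/((B+z)(L+z)) = 175×2.1×3.1/((2.1+7.3)(3.1+7.3)) = 11.654 kPa
Final effective stress: σ'_f = 134 + 11.654 = 145.65 kPa.
σ'_f = 145.65 > σ'_p = 141 kPa, so the stress path crosses the preconsolidation pressure — recompression up to σ'_p, then virgin compression beyond:
S_c = H/(1+e₀)·[C_r·log₁₀(σ'_p/σ'_0) + C_c·log₁₀(σ'_f/σ'_p)]
    = 7.2/1.65 × [0.034×log₁₀(141/134) + 0.29×log₁₀(145.65/141)]
    = 4.3636 × [0.00075189 + 0.0040865] = 0.02111 m

S_c ≈ 21.1 mm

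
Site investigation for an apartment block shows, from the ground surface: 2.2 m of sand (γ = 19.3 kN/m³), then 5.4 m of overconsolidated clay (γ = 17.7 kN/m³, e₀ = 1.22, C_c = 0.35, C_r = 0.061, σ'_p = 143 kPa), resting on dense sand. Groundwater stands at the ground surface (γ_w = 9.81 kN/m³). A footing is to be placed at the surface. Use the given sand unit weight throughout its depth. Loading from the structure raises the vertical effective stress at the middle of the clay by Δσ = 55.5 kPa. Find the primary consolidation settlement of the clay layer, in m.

Mid-depth of clay below the ground surface: z = 2.2 + 5.4/2 = 4.9 m.
Total vertical stress at mid-clay: σ_v = 19.3×2.2 + 17.7×2.7 = 90.25 kPa.
Pore pressure: u = 9.81×(4.9 − 0) = 48.069 kPa.
Initial effective stress: σ'_0 = σ_v − u = 90.25 − 48.069 = 42.181 kPa.
Final effective stress: σ'_f = 42.181 + 55.5 = 97.681 kPa.
σ'_f = 97.681 ≤ σ'_p = 143 kPa, so the clay remains overconsolidated and only the recompression index applies:
S_c = C_r·H/(1+e₀)·log₁₀(σ'_f/σ'_0) = 0.061×5.4/2.22×log₁₀(97.681/42.181)
    = 0.14838 × 0.36469 = 0.05411 m

S_c ≈ 0.0541 m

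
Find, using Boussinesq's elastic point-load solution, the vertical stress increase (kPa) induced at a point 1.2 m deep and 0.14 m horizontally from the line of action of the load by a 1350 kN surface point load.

Δσ_z ≈ 433 kPa

Boussinesq vertical stress below a point load on an elastic half-space:
Δσ_z = 3P/(2πz²) · [1 + (r/z)²]^(−5/2)
r/z = 0.14/1.2 = 0.11667; [1+(r/z)²]^(−5/2) = 0.96677.
Δσ_z = 3×1350/(2π×1.2²) × 0.96677 = 447.62 × 0.96677 = 432.7 kPa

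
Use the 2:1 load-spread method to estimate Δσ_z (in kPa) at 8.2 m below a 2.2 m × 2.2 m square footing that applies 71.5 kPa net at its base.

Δσ_z ≈ 3.2 kPa

By the 2:1 method the load spreads at 1 horizontal : 2 vertical, so at depth z the loaded area has grown by z in each plan dimension:
Δσ = qBL/((B+z)(L+z)) = 71.5×2.2×2.2/((2.2+8.2)(2.2+8.2)) = 3.1995 kPa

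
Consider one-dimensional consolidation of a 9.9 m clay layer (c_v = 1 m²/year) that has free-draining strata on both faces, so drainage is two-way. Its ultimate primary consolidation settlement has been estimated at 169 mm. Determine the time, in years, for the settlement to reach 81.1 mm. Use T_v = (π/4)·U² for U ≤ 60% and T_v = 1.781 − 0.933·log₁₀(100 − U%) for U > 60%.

t ≈ 4.43 years

Drainage path length: H_d = H/2 = 4.95 m (double drainage).
U = S(t)/S_ult = 81.1/169 = 0.4799.
U ≤ 60%: T_v = (π/4)·U² = (π/4)×0.47988² = 0.18087.
t = T_v·H_d²/c_v = 0.18087×4.95²/1 = 4.432 years.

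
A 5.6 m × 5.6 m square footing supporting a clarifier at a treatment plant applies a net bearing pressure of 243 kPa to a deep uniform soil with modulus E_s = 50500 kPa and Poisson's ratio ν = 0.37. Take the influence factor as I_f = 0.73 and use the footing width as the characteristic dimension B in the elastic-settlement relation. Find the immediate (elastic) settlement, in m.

S_e ≈ 0.017 m

Immediate (elastic) settlement: S_e = q·B·(1−ν²)/E_s · I_f.
S_e = 243 × 5.6 × (1 − 0.37²) / 50500 × 0.73
    = 243 × 5.6 × 0.8631 / 50500 × 0.73
    = 0.01698 m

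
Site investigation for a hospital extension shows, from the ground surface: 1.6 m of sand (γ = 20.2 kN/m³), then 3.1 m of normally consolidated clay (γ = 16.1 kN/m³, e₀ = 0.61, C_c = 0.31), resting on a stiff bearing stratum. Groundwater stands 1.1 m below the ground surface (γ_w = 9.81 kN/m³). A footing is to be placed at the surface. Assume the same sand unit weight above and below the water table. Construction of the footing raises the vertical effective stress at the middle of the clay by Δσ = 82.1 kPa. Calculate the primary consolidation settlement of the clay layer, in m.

Mid-depth of clay below the ground surface: z = 1.6 + 3.1/2 = 3.15 m.
Total vertical stress at mid-clay: σ_v = 20.2×1.6 + 16.1×1.55 = 57.275 kPa.
Pore pressure: u = 9.81×(3.15 − 1.1) = 20.11 kPa.
Initial effective stress: σ'_0 = σ_v − u = 57.275 − 20.11 = 37.165 kPa.
Final effective stress: σ'_f = σ'_0 + Δσ = 37.165 + 82.1 = 119.26 kPa.
Normally consolidated clay, so the full stress increment lies on the virgin compression line:
S_c = C_c·H/(1+e₀)·log₁₀(σ'_f/σ'_0) = 0.31×3.1/(1+0.61)×log₁₀(119.26/37.165)
    = 0.59689 × 0.50636 = 0.3022 m

S_c ≈ 0.302 m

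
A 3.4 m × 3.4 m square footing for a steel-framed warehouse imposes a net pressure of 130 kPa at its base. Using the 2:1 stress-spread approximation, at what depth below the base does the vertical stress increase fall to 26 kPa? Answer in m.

2:1 spreading — at depth z the loaded area has grown by z in each plan dimension:
qB²/(B+z)² = Δσ_z ⇒ z = B(√(q/Δσ_z) − 1) = 3.4×(√(130/26) − 1) = 4.203 m

z ≈ 4.2 m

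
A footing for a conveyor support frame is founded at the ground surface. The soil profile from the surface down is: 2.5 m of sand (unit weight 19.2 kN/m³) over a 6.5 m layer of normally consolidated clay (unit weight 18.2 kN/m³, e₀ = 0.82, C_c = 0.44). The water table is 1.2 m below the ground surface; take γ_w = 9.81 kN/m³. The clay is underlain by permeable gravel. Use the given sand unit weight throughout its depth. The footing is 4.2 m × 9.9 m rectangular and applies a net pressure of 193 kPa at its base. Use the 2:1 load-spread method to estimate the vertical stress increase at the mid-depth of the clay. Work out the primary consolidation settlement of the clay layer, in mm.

Mid-depth of clay below the ground surface: z = 2.5 + 6.5/2 = 5.75 m.
Total vertical stress at mid-clay: σ_v = 19.2×2.5 + 18.2×3.25 = 107.15 kPa.
Pore pressure: u = 9.81×(5.75 − 1.2) = 44.636 kPa.
Initial effective stress: σ'_0 = σ_v − u = 107.15 − 44.636 = 62.514 kPa.
Stress increase at mid-clay by the 2:1 spreading method:
Δσ = qBL/((B+z)(L+z)) = 193×4.2×9.9/((4.2+5.75)(9.9+5.75)) = 51.535 kPa
Final effective stress: σ'_f = σ'_0 + Δσ = 62.514 + 51.535 = 114.05 kPa.
Normally consolidated clay, so the full stress increment lies on the virgin compression line:
S_c = C_c·H/(1+e₀)·log₁₀(σ'_f/σ'_0) = 0.44×6.5/(1+0.82)×log₁₀(114.05/62.514)
    = 1.5714 × 0.26112 = 0.4103 m

S_c ≈ 410 mm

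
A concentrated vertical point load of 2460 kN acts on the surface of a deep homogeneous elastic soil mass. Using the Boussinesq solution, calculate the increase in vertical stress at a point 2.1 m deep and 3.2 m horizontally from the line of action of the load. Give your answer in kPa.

Boussinesq vertical stress below a point load on an elastic half-space:
Δσ_z = 3P/(2πz²) · [1 + (r/z)²]^(−5/2)
r/z = 3.2/2.1 = 1.5238; [1+(r/z)²]^(−5/2) = 0.049717.
Δσ_z = 3×2460/(2π×2.1²) × 0.049717 = 266.34 × 0.049717 = 13.24 kPa

Δσ_z ≈ 13.2 kPa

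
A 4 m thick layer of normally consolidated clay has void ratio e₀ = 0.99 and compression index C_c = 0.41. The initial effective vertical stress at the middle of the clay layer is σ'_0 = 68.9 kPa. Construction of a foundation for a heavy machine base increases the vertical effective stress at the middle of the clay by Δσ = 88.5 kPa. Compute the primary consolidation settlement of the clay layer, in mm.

Final effective stress: σ'_f = σ'_0 + Δσ = 68.9 + 88.5 = 157.4 kPa.
Normally consolidated clay, so the full stress increment lies on the virgin compression line:
S_c = C_c·H/(1+e₀)·log₁₀(σ'_f/σ'_0) = 0.41×4/(1+0.99)×log₁₀(157.4/68.9)
    = 0.82412 × 0.35879 = 0.2957 m

S_c ≈ 296 mm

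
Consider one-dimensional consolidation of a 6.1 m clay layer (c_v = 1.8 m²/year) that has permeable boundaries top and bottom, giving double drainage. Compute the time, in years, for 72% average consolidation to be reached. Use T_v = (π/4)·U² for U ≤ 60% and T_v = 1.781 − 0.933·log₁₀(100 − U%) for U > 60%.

Drainage path length: H_d = H/2 = 3.05 m (double drainage).
U > 60%: T_v = 1.781 − 0.933·log₁₀(100 − 72) = 0.4308.
t = T_v·H_d²/c_v = 0.4308×3.05²/1.8 = 2.226 years.

t ≈ 2.23 years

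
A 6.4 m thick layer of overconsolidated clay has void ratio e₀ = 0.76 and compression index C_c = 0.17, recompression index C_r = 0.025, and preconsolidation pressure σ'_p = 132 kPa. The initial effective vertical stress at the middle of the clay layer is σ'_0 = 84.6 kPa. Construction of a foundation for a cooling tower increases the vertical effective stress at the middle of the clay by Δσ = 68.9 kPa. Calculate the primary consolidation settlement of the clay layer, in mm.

Final effective stress: σ'_f = 84.6 + 68.9 = 153.5 kPa.
σ'_f = 153.5 > σ'_p = 132 kPa, so the stress path crosses the preconsolidation pressure — recompression up to σ'_p, then virgin compression beyond:
S_c = H/(1+e₀)·[C_r·log₁₀(σ'_p/σ'_0) + C_c·log₁₀(σ'_f/σ'_p)]
    = 6.4/1.76 × [0.025×log₁₀(132/84.6) + 0.17×log₁₀(153.5/132)]
    = 3.6364 × [0.0048301 + 0.011141] = 0.05808 m

S_c ≈ 58.1 mm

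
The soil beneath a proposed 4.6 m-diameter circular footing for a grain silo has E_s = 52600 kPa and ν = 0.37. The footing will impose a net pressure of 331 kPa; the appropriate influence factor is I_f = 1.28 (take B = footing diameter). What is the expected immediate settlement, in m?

Immediate (elastic) settlement: S_e = q·B·(1−ν²)/E_s · I_f.
S_e = 331 × 4.6 × (1 − 0.37²) / 52600 × 1.28
    = 331 × 4.6 × 0.8631 / 52600 × 1.28
    = 0.03198 m

S_e ≈ 0.032 m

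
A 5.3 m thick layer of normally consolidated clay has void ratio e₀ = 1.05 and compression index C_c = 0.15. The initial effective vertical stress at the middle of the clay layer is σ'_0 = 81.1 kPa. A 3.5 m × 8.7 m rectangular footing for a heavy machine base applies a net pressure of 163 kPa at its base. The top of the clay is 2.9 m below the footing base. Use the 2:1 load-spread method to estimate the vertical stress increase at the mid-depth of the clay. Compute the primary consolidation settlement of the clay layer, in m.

Mid-depth of clay below the footing base: z = 2.9 + 5.3/2 = 5.55 m.
Stress increase at mid-clay by the 2:1 spreading method:
Δσ = qBL/((B+z)(L+z)) = 163×3.5×8.7/((3.5+5.55)(8.7+5.55)) = 38.487 kPa
Final effective stress: σ'_f = σ'_0 + Δσ = 81.1 + 38.487 = 119.59 kPa.
Normally consolidated clay, so the full stress increment lies on the virgin compression line:
S_c = C_c·H/(1+e₀)·log₁₀(σ'_f/σ'_0) = 0.15×5.3/(1+1.05)×log₁₀(119.59/81.1)
    = 0.3878 × 0.16867 = 0.06541 m

S_c ≈ 0.0654 m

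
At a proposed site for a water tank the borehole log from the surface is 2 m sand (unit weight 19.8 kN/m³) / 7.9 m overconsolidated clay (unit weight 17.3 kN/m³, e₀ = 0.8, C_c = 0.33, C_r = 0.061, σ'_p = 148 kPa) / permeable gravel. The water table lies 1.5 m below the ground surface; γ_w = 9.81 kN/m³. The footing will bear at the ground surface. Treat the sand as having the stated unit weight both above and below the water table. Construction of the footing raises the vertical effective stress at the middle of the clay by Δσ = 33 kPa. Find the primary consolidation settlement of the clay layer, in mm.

S_c ≈ 48.2 mm

Mid-depth of clay below the ground surface: z = 2 + 7.9/2 = 5.95 m.
Total vertical stress at mid-clay: σ_v = 19.8×2 + 17.3×3.95 = 107.94 kPa.
Pore pressure: u = 9.81×(5.95 − 1.5) = 43.655 kPa.
Initial effective stress: σ'_0 = σ_v − u = 107.94 − 43.655 = 64.285 kPa.
Final effective stress: σ'_f = 64.285 + 33 = 97.285 kPa.
σ'_f = 97.285 ≤ σ'_p = 148 kPa, so the clay remains overconsolidated and only the recompression index applies:
S_c = C_r·H/(1+e₀)·log₁₀(σ'_f/σ'_0) = 0.061×7.9/1.8×log₁₀(97.285/64.285)
    = 0.26772 × 0.17994 = 0.04817 m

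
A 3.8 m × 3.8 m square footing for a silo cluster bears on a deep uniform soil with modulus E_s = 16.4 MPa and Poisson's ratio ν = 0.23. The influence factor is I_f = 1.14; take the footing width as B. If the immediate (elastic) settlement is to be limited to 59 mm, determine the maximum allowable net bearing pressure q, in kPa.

q ≈ 236 kPa

E_s = 16.4 MPa = 16400 kPa.
S_e = q·B·(1−ν²)/E_s · I_f  ⇒  q = S_e·E_s / (B·(1−ν²)·I_f).
q = 0.059 × 16400 / (3.8 × 0.9471 × 1.14) = 235.8 kPa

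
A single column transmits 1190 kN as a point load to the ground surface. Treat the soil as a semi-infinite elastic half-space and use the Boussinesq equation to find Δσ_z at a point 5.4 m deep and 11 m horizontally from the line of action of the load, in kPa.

Δσ_z ≈ 0.324 kPa

Boussinesq vertical stress below a point load on an elastic half-space:
Δσ_z = 3P/(2πz²) · [1 + (r/z)²]^(−5/2)
r/z = 11/5.4 = 2.037; [1+(r/z)²]^(−5/2) = 0.016618.
Δσ_z = 3×1190/(2π×5.4²) × 0.016618 = 19.485 × 0.016618 = 0.3238 kPa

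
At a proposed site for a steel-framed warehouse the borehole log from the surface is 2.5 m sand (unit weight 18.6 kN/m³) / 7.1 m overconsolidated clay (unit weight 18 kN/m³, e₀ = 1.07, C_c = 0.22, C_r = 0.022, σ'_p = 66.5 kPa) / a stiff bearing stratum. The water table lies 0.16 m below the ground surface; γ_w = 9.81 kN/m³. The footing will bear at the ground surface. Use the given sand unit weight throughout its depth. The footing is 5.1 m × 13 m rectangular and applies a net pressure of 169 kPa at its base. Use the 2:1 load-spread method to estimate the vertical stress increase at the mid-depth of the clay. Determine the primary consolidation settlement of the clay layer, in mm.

S_c ≈ 159 mm

Mid-depth of clay below the ground surface: z = 2.5 + 7.1/2 = 6.05 m.
Total vertical stress at mid-clay: σ_v = 18.6×2.5 + 18×3.55 = 110.4 kPa.
Pore pressure: u = 9.81×(6.05 − 0.16) = 57.781 kPa.
Initial effective stress: σ'_0 = σ_v − u = 110.4 − 57.781 = 52.619 kPa.
Stress increase at mid-clay by the 2:1 spreading method:
Δσ = qBL/((B+z)(L+z)) = 169×5.1×13/((5.1+6.05)(13+6.05)) = 52.751 kPa
Final effective stress: σ'_f = 52.619 + 52.751 = 105.37 kPa.
σ'_f = 105.37 > σ'_p = 66.5 kPa, so the stress path crosses the preconsolidation pressure — recompression up to σ'_p, then virgin compression beyond:
S_c = H/(1+e₀)·[C_r·log₁₀(σ'_p/σ'_0) + C_c·log₁₀(σ'_f/σ'_p)]
    = 7.1/2.07 × [0.022×log₁₀(66.5/52.619) + 0.22×log₁₀(105.37/66.5)]
    = 3.43 × [0.0022369 + 0.043977] = 0.1585 m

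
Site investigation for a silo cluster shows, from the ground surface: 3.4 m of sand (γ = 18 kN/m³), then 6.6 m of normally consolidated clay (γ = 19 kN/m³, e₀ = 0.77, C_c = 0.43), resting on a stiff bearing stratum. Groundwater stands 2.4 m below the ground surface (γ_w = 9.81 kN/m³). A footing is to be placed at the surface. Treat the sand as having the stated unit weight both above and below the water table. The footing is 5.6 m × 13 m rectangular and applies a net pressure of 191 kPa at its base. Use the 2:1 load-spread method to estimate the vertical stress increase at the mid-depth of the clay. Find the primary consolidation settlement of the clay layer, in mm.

S_c ≈ 370 mm

Mid-depth of clay below the ground surface: z = 3.4 + 6.6/2 = 6.7 m.
Total vertical stress at mid-clay: σ_v = 18×3.4 + 19×3.3 = 123.9 kPa.
Pore pressure: u = 9.81×(6.7 − 2.4) = 42.183 kPa.
Initial effective stress: σ'_0 = σ_v − u = 123.9 − 42.183 = 81.717 kPa.
Stress increase at mid-clay by the 2:1 spreading method:
Δσ = qBL/((B+z)(L+z)) = 191×5.6×13/((5.6+6.7)(13+6.7)) = 57.384 kPa
Final effective stress: σ'_f = σ'_0 + Δσ = 81.717 + 57.384 = 139.1 kPa.
Normally consolidated clay, so the full stress increment lies on the virgin compression line:
S_c = C_c·H/(1+e₀)·log₁₀(σ'_f/σ'_0) = 0.43×6.6/(1+0.77)×log₁₀(139.1/81.717)
    = 1.6034 × 0.23101 = 0.3704 m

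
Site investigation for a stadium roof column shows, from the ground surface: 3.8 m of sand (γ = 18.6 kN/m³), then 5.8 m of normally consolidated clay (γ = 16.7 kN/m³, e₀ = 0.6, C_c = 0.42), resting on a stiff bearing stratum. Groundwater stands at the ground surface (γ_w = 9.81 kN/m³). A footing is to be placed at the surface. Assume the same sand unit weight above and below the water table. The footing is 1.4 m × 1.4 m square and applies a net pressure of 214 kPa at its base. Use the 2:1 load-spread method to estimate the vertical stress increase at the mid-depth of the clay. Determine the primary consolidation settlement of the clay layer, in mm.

S_c ≈ 74.8 mm

Mid-depth of clay below the ground surface: z = 3.8 + 5.8/2 = 6.7 m.
Total vertical stress at mid-clay: σ_v = 18.6×3.8 + 16.7×2.9 = 119.11 kPa.
Pore pressure: u = 9.81×(6.7 − 0) = 65.727 kPa.
Initial effective stress: σ'_0 = σ_v − u = 119.11 − 65.727 = 53.383 kPa.
Stress increase at mid-clay by the 2:1 spreading method:
Δσ = qBL/((B+z)(L+z)) = 214×1.4×1.4/((1.4+6.7)(1.4+6.7)) = 6.3929 kPa
Final effective stress: σ'_f = σ'_0 + Δσ = 53.383 + 6.3929 = 59.776 kPa.
Normally consolidated clay, so the full stress increment lies on the virgin compression line:
S_c = C_c·H/(1+e₀)·log₁₀(σ'_f/σ'_0) = 0.42×5.8/(1+0.6)×log₁₀(59.776/53.383)
    = 1.5225 × 0.049124 = 0.07479 m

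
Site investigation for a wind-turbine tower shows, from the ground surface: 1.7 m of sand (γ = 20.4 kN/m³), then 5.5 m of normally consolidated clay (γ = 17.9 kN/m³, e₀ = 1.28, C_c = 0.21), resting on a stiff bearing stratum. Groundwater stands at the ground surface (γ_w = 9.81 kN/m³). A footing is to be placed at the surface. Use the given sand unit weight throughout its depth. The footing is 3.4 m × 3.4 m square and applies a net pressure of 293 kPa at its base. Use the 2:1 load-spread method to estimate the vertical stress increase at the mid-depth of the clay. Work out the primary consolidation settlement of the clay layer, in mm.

Mid-depth of clay below the ground surface: z = 1.7 + 5.5/2 = 4.45 m.
Total vertical stress at mid-clay: σ_v = 20.4×1.7 + 17.9×2.75 = 83.905 kPa.
Pore pressure: u = 9.81×(4.45 − 0) = 43.655 kPa.
Initial effective stress: σ'_0 = σ_v − u = 83.905 − 43.655 = 40.25 kPa.
Stress increase at mid-clay by the 2:1 spreading method:
Δσ = qBL/((B+z)(L+z)) = 293×3.4×3.4/((3.4+4.45)(3.4+4.45)) = 54.965 kPa
Final effective stress: σ'_f = σ'_0 + Δσ = 40.25 + 54.965 = 95.215 kPa.
Normally consolidated clay, so the full stress increment lies on the virgin compression line:
S_c = C_c·H/(1+e₀)·log₁₀(σ'_f/σ'_0) = 0.21×5.5/(1+1.28)×log₁₀(95.215/40.25)
    = 0.50658 × 0.37394 = 0.1894 m

S_c ≈ 189 mm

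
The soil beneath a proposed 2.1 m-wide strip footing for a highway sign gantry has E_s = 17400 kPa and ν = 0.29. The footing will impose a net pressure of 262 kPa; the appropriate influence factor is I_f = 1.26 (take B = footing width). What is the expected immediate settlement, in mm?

Immediate (elastic) settlement: S_e = q·B·(1−ν²)/E_s · I_f.
S_e = 262 × 2.1 × (1 − 0.29²) / 17400 × 1.26
    = 262 × 2.1 × 0.9159 / 17400 × 1.26
    = 0.03649 m = 36.49 mm

S_e ≈ 36.5 mm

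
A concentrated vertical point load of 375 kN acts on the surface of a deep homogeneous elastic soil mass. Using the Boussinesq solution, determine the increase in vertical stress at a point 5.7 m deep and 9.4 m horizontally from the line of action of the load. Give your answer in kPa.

Boussinesq vertical stress below a point load on an elastic half-space:
Δσ_z = 3P/(2πz²) · [1 + (r/z)²]^(−5/2)
r/z = 9.4/5.7 = 1.6491; [1+(r/z)²]^(−5/2) = 0.037476.
Δσ_z = 3×375/(2π×5.7²) × 0.037476 = 5.5109 × 0.037476 = 0.2065 kPa

Δσ_z ≈ 0.207 kPa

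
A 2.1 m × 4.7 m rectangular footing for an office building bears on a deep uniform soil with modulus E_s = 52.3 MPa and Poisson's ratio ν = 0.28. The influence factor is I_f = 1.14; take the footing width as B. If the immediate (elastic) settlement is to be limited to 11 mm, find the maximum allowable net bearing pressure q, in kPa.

E_s = 52.3 MPa = 52300 kPa.
S_e = q·B·(1−ν²)/E_s · I_f  ⇒  q = S_e·E_s / (B·(1−ν²)·I_f).
q = 0.011 × 52300 / (2.1 × 0.9216 × 1.14) = 260.8 kPa

q ≈ 261 kPa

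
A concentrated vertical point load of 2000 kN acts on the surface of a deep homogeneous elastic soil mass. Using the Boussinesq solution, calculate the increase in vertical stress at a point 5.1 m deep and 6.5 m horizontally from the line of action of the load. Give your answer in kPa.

Boussinesq vertical stress below a point load on an elastic half-space:
Δσ_z = 3P/(2πz²) · [1 + (r/z)²]^(−5/2)
r/z = 6.5/5.1 = 1.2745; [1+(r/z)²]^(−5/2) = 0.089626.
Δσ_z = 3×2000/(2π×5.1²) × 0.089626 = 36.714 × 0.089626 = 3.291 kPa

Δσ_z ≈ 3.29 kPa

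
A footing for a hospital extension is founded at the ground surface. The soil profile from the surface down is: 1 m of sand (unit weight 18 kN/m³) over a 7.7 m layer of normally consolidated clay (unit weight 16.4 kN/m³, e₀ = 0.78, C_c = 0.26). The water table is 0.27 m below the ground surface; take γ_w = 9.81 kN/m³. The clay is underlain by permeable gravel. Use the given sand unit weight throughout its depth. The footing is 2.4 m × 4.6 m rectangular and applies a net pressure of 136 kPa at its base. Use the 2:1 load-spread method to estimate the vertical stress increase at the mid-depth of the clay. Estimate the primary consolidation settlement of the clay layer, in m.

S_c ≈ 0.231 m

Mid-depth of clay below the ground surface: z = 1 + 7.7/2 = 4.85 m.
Total vertical stress at mid-clay: σ_v = 18×1 + 16.4×3.85 = 81.14 kPa.
Pore pressure: u = 9.81×(4.85 − 0.27) = 44.93 kPa.
Initial effective stress: σ'_0 = σ_v − u = 81.14 − 44.93 = 36.21 kPa.
Stress increase at mid-clay by the 2:1 spreading method:
Δσ = qBL/((B+z)(L+z)) = 136×2.4×4.6/((2.4+4.85)(4.6+4.85)) = 21.915 kPa
Final effective stress: σ'_f = σ'_0 + Δσ = 36.21 + 21.915 = 58.125 kPa.
Normally consolidated clay, so the full stress increment lies on the virgin compression line:
S_c = C_c·H/(1+e₀)·log₁₀(σ'_f/σ'_0) = 0.26×7.7/(1+0.78)×log₁₀(58.125/36.21)
    = 1.1247 × 0.20553 = 0.2312 m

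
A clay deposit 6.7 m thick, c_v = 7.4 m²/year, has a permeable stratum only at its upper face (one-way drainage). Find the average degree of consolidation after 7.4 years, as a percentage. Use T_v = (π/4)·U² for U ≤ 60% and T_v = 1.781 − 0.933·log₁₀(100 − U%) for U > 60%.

Drainage path length: H_d = H = 6.7 m (single drainage).
T_v = c_v·t/H_d² = 7.4×7.4/6.7² = 1.2199.
T_v = 1.2199 corresponds to the U > 60% branch:
U = 1 − 10^((1.781 − T_v)/0.933)/100 = 0.9601

U ≈ 96 %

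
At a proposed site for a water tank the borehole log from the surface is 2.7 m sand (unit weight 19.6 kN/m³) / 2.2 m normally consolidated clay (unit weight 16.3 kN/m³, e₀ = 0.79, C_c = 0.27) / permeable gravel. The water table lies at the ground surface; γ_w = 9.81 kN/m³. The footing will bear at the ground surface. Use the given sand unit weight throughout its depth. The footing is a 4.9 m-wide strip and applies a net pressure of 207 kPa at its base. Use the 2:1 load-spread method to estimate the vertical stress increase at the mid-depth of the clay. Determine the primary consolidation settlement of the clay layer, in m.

S_c ≈ 0.216 m

Mid-depth of clay below the ground surface: z = 2.7 + 2.2/2 = 3.8 m.
Total vertical stress at mid-clay: σ_v = 19.6×2.7 + 16.3×1.1 = 70.85 kPa.
Pore pressure: u = 9.81×(3.8 − 0) = 37.278 kPa.
Initial effective stress: σ'_0 = σ_v − u = 70.85 − 37.278 = 33.572 kPa.
Stress increase at mid-clay by the 2:1 spreading method:
Δσ = qB/(B+z) = 207×4.9/(4.9+3.8) = 116.59 kPa
Final effective stress: σ'_f = σ'_0 + Δσ = 33.572 + 116.59 = 150.16 kPa.
Normally consolidated clay, so the full stress increment lies on the virgin compression line:
S_c = C_c·H/(1+e₀)·log₁₀(σ'_f/σ'_0) = 0.27×2.2/(1+0.79)×log₁₀(150.16/33.572)
    = 0.33184 × 0.65058 = 0.2159 m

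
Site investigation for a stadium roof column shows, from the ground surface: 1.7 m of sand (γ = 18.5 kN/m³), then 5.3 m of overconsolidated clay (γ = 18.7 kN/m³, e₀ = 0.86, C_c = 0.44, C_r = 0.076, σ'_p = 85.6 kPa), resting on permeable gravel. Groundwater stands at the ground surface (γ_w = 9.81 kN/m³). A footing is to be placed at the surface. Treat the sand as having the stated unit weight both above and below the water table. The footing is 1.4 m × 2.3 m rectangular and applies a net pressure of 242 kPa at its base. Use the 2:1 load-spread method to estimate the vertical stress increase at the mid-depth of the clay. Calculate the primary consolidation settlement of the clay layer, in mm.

Mid-depth of clay below the ground surface: z = 1.7 + 5.3/2 = 4.35 m.
Total vertical stress at mid-clay: σ_v = 18.5×1.7 + 18.7×2.65 = 81.005 kPa.
Pore pressure: u = 9.81×(4.35 − 0) = 42.673 kPa.
Initial effective stress: σ'_0 = σ_v − u = 81.005 − 42.673 = 38.332 kPa.
Stress increase at mid-clay by the 2:1 spreading method:
Δσ = qBL/((B+z)(L+z)) = 242×1.4×2.3/((1.4+4.35)(2.3+4.35)) = 20.379 kPa
Final effective stress: σ'_f = 38.332 + 20.379 = 58.711 kPa.
σ'_f = 58.711 ≤ σ'_p = 85.6 kPa, so the clay remains overconsolidated and only the recompression index applies:
S_c = C_r·H/(1+e₀)·log₁₀(σ'_f/σ'_0) = 0.076×5.3/1.86×log₁₀(58.711/38.332)
    = 0.21656 × 0.18516 = 0.0401 m

S_c ≈ 40.1 mm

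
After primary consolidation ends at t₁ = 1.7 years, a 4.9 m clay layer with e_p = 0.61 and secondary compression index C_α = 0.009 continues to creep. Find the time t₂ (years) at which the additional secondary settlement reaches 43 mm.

S_s = C_α·H/(1+e_p)·log₁₀(t₂/t₁) ⇒ log₁₀(t₂/t₁) = S_s·(1+e_p)/(C_α·H).
log₁₀(t₂/t₁) = 0.043 × (1+0.61) / (0.009×4.9) = 1.57
t₂ = t₁ × 10^1.57 = 1.7 × 37.14 = 63.14 years

t₂ ≈ 63.1 years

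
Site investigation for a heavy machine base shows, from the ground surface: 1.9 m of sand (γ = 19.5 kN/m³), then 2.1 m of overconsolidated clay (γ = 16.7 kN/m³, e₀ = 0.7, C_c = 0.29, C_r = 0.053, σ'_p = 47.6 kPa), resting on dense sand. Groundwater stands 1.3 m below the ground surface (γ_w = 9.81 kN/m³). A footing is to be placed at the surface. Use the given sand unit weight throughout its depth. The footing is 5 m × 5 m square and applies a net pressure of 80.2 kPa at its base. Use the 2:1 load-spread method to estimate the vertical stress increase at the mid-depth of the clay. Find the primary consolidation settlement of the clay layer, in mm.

Mid-depth of clay below the ground surface: z = 1.9 + 2.1/2 = 2.95 m.
Total vertical stress at mid-clay: σ_v = 19.5×1.9 + 16.7×1.05 = 54.585 kPa.
Pore pressure: u = 9.81×(2.95 − 1.3) = 16.186 kPa.
Initial effective stress: σ'_0 = σ_v − u = 54.585 − 16.186 = 38.399 kPa.
Stress increase at mid-clay by the 2:1 spreading method:
Δσ = qBL/((B+z)(L+z)) = 80.2×5×5/((5+2.95)(5+2.95)) = 31.723 kPa
Final effective stress: σ'_f = 38.399 + 31.723 = 70.122 kPa.
σ'_f = 70.122 > σ'_p = 47.6 kPa, so the stress path crosses the preconsolidation pressure — recompression up to σ'_p, then virgin compression beyond:
S_c = H/(1+e₀)·[C_r·log₁₀(σ'_p/σ'_0) + C_c·log₁₀(σ'_f/σ'_p)]
    = 2.1/1.7 × [0.053×log₁₀(47.6/38.399) + 0.29×log₁₀(70.122/47.6)]
    = 1.2353 × [0.0049442 + 0.048792] = 0.06638 m

S_c ≈ 66.4 mm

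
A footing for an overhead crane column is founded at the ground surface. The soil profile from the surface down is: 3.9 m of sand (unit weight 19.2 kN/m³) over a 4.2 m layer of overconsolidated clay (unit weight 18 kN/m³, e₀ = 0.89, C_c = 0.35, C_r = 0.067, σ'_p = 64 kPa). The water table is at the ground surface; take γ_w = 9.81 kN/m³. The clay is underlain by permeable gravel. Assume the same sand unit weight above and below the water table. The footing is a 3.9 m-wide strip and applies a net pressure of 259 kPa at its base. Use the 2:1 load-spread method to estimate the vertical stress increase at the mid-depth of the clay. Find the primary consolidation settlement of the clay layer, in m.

S_c ≈ 0.312 m

Mid-depth of clay below the ground surface: z = 3.9 + 4.2/2 = 6 m.
Total vertical stress at mid-clay: σ_v = 19.2×3.9 + 18×2.1 = 112.68 kPa.
Pore pressure: u = 9.81×(6 − 0) = 58.86 kPa.
Initial effective stress: σ'_0 = σ_v − u = 112.68 − 58.86 = 53.82 kPa.
Stress increase at mid-clay by the 2:1 spreading method:
Δσ = qB/(B+z) = 259×3.9/(3.9+6) = 102.03 kPa
Final effective stress: σ'_f = 53.82 + 102.03 = 155.85 kPa.
σ'_f = 155.85 > σ'_p = 64 kPa, so the stress path crosses the preconsolidation pressure — recompression up to σ'_p, then virgin compression beyond:
S_c = H/(1+e₀)·[C_r·log₁₀(σ'_p/σ'_0) + C_c·log₁₀(σ'_f/σ'_p)]
    = 4.2/1.89 × [0.067×log₁₀(64/53.82) + 0.35×log₁₀(155.85/64)]
    = 2.2222 × [0.0050408 + 0.13528] = 0.3118 m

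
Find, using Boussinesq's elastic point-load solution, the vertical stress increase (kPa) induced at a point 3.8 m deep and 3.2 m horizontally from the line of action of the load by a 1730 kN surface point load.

Δσ_z ≈ 15 kPa

Boussinesq vertical stress below a point load on an elastic half-space:
Δσ_z = 3P/(2πz²) · [1 + (r/z)²]^(−5/2)
r/z = 3.2/3.8 = 0.84211; [1+(r/z)²]^(−5/2) = 0.26185.
Δσ_z = 3×1730/(2π×3.8²) × 0.26185 = 57.203 × 0.26185 = 14.98 kPa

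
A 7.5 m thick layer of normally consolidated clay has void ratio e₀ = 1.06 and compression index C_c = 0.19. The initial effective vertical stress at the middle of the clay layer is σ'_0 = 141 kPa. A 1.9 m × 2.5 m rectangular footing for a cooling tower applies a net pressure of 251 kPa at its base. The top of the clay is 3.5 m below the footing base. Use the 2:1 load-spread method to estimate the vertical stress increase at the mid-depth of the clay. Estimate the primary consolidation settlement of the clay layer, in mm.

Mid-depth of clay below the footing base: z = 3.5 + 7.5/2 = 7.25 m.
Stress increase at mid-clay by the 2:1 spreading method:
Δσ = qBL/((B+z)(L+z)) = 251×1.9×2.5/((1.9+7.25)(2.5+7.25)) = 13.364 kPa
Final effective stress: σ'_f = σ'_0 + Δσ = 141 + 13.364 = 154.36 kPa.
Normally consolidated clay, so the full stress increment lies on the virgin compression line:
S_c = C_c·H/(1+e₀)·log₁₀(σ'_f/σ'_0) = 0.19×7.5/(1+1.06)×log₁₀(154.36/141)
    = 0.69175 × 0.039316 = 0.0272 m

S_c ≈ 27.2 mm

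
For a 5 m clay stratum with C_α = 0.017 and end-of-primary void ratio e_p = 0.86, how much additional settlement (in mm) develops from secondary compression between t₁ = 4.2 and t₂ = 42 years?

S_s ≈ 45.7 mm

Secondary compression: S_s = C_α·H/(1+e_p)·log₁₀(t₂/t₁)
S_s = 0.017×5/(1+0.86)×log₁₀(42/4.2)
    = 0.0457 × 1 = 0.0457 m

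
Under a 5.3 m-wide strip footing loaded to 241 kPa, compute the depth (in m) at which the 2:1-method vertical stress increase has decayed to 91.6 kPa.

z ≈ 8.64 m

2:1 spreading — at depth z the loaded area has grown by z in each plan dimension:
qB/(B+z) = Δσ_z ⇒ z = qB/Δσ_z − B = 241×5.3/91.6 − 5.3 = 8.644 m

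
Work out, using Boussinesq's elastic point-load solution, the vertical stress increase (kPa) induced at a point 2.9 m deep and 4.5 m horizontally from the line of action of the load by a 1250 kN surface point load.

Boussinesq vertical stress below a point load on an elastic half-space:
Δσ_z = 3P/(2πz²) · [1 + (r/z)²]^(−5/2)
r/z = 4.5/2.9 = 1.5517; [1+(r/z)²]^(−5/2) = 0.046644.
Δσ_z = 3×1250/(2π×2.9²) × 0.046644 = 70.967 × 0.046644 = 3.31 kPa

Δσ_z ≈ 3.31 kPa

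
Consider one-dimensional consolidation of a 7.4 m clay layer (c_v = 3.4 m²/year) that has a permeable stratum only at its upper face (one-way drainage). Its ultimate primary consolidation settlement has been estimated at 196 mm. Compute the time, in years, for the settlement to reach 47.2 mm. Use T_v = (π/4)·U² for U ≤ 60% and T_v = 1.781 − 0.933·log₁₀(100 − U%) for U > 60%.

t ≈ 0.734 years

Drainage path length: H_d = H = 7.4 m (single drainage).
U = S(t)/S_ult = 47.2/196 = 0.2408.
U ≤ 60%: T_v = (π/4)·U² = (π/4)×0.24082² = 0.045547.
t = T_v·H_d²/c_v = 0.045547×7.4²/3.4 = 0.7336 years.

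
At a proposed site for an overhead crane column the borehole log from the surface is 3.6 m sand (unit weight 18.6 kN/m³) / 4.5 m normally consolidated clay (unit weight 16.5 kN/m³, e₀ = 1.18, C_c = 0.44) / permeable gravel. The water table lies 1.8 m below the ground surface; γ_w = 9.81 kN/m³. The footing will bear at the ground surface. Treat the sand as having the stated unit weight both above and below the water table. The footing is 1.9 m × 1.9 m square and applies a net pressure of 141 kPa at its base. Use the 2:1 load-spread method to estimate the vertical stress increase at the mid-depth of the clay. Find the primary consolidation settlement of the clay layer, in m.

Mid-depth of clay below the ground surface: z = 3.6 + 4.5/2 = 5.85 m.
Total vertical stress at mid-clay: σ_v = 18.6×3.6 + 16.5×2.25 = 104.09 kPa.
Pore pressure: u = 9.81×(5.85 − 1.8) = 39.73 kPa.
Initial effective stress: σ'_0 = σ_v − u = 104.09 − 39.73 = 64.36 kPa.
Stress increase at mid-clay by the 2:1 spreading method:
Δσ = qBL/((B+z)(L+z)) = 141×1.9×1.9/((1.9+5.85)(1.9+5.85)) = 8.4747 kPa
Final effective stress: σ'_f = σ'_0 + Δσ = 64.36 + 8.4747 = 72.835 kPa.
Normally consolidated clay, so the full stress increment lies on the virgin compression line:
S_c = C_c·H/(1+e₀)·log₁₀(σ'_f/σ'_0) = 0.44×4.5/(1+1.18)×log₁₀(72.835/64.36)
    = 0.90826 × 0.053724 = 0.0488 m

S_c ≈ 0.0488 m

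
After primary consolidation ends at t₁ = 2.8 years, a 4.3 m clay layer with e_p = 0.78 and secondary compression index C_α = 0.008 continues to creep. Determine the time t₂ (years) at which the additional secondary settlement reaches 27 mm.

S_s = C_α·H/(1+e_p)·log₁₀(t₂/t₁) ⇒ log₁₀(t₂/t₁) = S_s·(1+e_p)/(C_α·H).
log₁₀(t₂/t₁) = 0.027 × (1+0.78) / (0.008×4.3) = 1.397
t₂ = t₁ × 10^1.397 = 2.8 × 24.95 = 69.86 years

t₂ ≈ 69.9 years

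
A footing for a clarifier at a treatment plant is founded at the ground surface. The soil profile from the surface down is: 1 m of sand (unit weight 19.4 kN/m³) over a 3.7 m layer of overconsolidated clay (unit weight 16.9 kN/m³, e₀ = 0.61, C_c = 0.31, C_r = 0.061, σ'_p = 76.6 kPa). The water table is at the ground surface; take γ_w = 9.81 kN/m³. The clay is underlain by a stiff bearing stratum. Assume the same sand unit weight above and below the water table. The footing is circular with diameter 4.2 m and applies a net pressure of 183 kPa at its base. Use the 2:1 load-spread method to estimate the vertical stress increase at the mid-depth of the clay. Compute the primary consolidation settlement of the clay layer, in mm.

S_c ≈ 116 mm

Mid-depth of clay below the ground surface: z = 1 + 3.7/2 = 2.85 m.
Total vertical stress at mid-clay: σ_v = 19.4×1 + 16.9×1.85 = 50.665 kPa.
Pore pressure: u = 9.81×(2.85 − 0) = 27.959 kPa.
Initial effective stress: σ'_0 = σ_v − u = 50.665 − 27.959 = 22.706 kPa.
Stress increase at mid-clay by the 2:1 spreading method:
Δσ ≈ qD²/(D+z)² = 183×4.2²/(4.2+2.85)² = 64.949 kPa
Final effective stress: σ'_f = 22.706 + 64.949 = 87.655 kPa.
σ'_f = 87.655 > σ'_p = 76.6 kPa, so the stress path crosses the preconsolidation pressure — recompression up to σ'_p, then virgin compression beyond:
S_c = H/(1+e₀)·[C_r·log₁₀(σ'_p/σ'_0) + C_c·log₁₀(σ'_f/σ'_p)]
    = 3.7/1.61 × [0.061×log₁₀(76.6/22.706) + 0.31×log₁₀(87.655/76.6)]
    = 2.2981 × [0.032213 + 0.01815] = 0.1157 m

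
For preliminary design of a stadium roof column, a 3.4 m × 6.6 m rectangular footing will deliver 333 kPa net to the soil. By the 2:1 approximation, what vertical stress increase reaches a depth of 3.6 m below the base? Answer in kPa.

Δσ_z ≈ 105 kPa

By the 2:1 method the load spreads at 1 horizontal : 2 vertical, so at depth z the loaded area has grown by z in each plan dimension:
Δσ = qBL/((B+z)(L+z)) = 333×3.4×6.6/((3.4+3.6)(6.6+3.6)) = 104.66 kPa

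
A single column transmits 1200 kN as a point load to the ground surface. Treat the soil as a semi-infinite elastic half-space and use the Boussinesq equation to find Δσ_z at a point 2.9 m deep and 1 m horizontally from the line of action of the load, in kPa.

Δσ_z ≈ 51.4 kPa

Boussinesq vertical stress below a point load on an elastic half-space:
Δσ_z = 3P/(2πz²) · [1 + (r/z)²]^(−5/2)
r/z = 1/2.9 = 0.34483; [1+(r/z)²]^(−5/2) = 0.75512.
Δσ_z = 3×1200/(2π×2.9²) × 0.75512 = 68.128 × 0.75512 = 51.44 kPa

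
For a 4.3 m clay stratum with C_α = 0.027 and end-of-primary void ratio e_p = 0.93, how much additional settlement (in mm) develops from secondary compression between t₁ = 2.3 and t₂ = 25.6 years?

S_s ≈ 63 mm

Secondary compression: S_s = C_α·H/(1+e_p)·log₁₀(t₂/t₁)
S_s = 0.027×4.3/(1+0.93)×log₁₀(25.6/2.3)
    = 0.06016 × 1.047 = 0.06295 m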